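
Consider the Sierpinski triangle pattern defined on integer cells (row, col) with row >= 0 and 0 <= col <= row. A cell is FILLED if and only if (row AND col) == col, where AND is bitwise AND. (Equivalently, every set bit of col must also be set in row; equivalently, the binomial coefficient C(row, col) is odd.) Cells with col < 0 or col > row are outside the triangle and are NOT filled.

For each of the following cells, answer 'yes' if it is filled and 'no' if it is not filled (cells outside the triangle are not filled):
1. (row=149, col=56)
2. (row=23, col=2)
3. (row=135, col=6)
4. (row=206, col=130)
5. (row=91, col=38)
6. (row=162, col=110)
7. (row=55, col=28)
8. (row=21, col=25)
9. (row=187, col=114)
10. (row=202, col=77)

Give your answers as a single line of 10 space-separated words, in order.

Answer: no yes yes yes no no no no no no

Derivation:
(149,56): row=0b10010101, col=0b111000, row AND col = 0b10000 = 16; 16 != 56 -> empty
(23,2): row=0b10111, col=0b10, row AND col = 0b10 = 2; 2 == 2 -> filled
(135,6): row=0b10000111, col=0b110, row AND col = 0b110 = 6; 6 == 6 -> filled
(206,130): row=0b11001110, col=0b10000010, row AND col = 0b10000010 = 130; 130 == 130 -> filled
(91,38): row=0b1011011, col=0b100110, row AND col = 0b10 = 2; 2 != 38 -> empty
(162,110): row=0b10100010, col=0b1101110, row AND col = 0b100010 = 34; 34 != 110 -> empty
(55,28): row=0b110111, col=0b11100, row AND col = 0b10100 = 20; 20 != 28 -> empty
(21,25): col outside [0, 21] -> not filled
(187,114): row=0b10111011, col=0b1110010, row AND col = 0b110010 = 50; 50 != 114 -> empty
(202,77): row=0b11001010, col=0b1001101, row AND col = 0b1001000 = 72; 72 != 77 -> empty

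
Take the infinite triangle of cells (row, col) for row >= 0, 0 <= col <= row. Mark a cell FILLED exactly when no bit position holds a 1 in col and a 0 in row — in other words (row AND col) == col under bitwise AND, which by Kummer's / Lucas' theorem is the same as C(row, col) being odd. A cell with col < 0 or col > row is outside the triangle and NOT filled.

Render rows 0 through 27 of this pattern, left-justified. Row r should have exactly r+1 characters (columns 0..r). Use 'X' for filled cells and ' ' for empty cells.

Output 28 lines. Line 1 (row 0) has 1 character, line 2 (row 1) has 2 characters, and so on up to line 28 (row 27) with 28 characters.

Answer: X
XX
X X
XXXX
X   X
XX  XX
X X X X
XXXXXXXX
X       X
XX      XX
X X     X X
XXXX    XXXX
X   X   X   X
XX  XX  XX  XX
X X X X X X X X
XXXXXXXXXXXXXXXX
X               X
XX              XX
X X             X X
XXXX            XXXX
X   X           X   X
XX  XX          XX  XX
X X X X         X X X X
XXXXXXXX        XXXXXXXX
X       X       X       X
XX      XX      XX      XX
X X     X X     X X     X X
XXXX    XXXX    XXXX    XXXX

Derivation:
r0=0: X
r1=1: XX
r2=10: X X
r3=11: XXXX
r4=100: X   X
r5=101: XX  XX
r6=110: X X X X
r7=111: XXXXXXXX
r8=1000: X       X
r9=1001: XX      XX
r10=1010: X X     X X
r11=1011: XXXX    XXXX
r12=1100: X   X   X   X
r13=1101: XX  XX  XX  XX
r14=1110: X X X X X X X X
r15=1111: XXXXXXXXXXXXXXXX
r16=10000: X               X
r17=10001: XX              XX
r18=10010: X X             X X
r19=10011: XXXX            XXXX
r20=10100: X   X           X   X
r21=10101: XX  XX          XX  XX
r22=10110: X X X X         X X X X
r23=10111: XXXXXXXX        XXXXXXXX
r24=11000: X       X       X       X
r25=11001: XX      XX      XX      XX
r26=11010: X X     X X     X X     X X
r27=11011: XXXX    XXXX    XXXX    XXXX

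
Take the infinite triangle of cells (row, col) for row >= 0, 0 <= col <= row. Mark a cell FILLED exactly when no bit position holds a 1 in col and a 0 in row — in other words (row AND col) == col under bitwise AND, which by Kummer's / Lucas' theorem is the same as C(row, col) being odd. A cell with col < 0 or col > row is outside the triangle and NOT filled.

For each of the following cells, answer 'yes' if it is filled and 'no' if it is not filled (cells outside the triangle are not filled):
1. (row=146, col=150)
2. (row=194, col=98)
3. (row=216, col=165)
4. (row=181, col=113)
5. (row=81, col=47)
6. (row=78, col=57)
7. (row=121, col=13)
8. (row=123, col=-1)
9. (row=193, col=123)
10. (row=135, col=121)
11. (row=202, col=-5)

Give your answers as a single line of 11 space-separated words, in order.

(146,150): col outside [0, 146] -> not filled
(194,98): row=0b11000010, col=0b1100010, row AND col = 0b1000010 = 66; 66 != 98 -> empty
(216,165): row=0b11011000, col=0b10100101, row AND col = 0b10000000 = 128; 128 != 165 -> empty
(181,113): row=0b10110101, col=0b1110001, row AND col = 0b110001 = 49; 49 != 113 -> empty
(81,47): row=0b1010001, col=0b101111, row AND col = 0b1 = 1; 1 != 47 -> empty
(78,57): row=0b1001110, col=0b111001, row AND col = 0b1000 = 8; 8 != 57 -> empty
(121,13): row=0b1111001, col=0b1101, row AND col = 0b1001 = 9; 9 != 13 -> empty
(123,-1): col outside [0, 123] -> not filled
(193,123): row=0b11000001, col=0b1111011, row AND col = 0b1000001 = 65; 65 != 123 -> empty
(135,121): row=0b10000111, col=0b1111001, row AND col = 0b1 = 1; 1 != 121 -> empty
(202,-5): col outside [0, 202] -> not filled

Answer: no no no no no no no no no no no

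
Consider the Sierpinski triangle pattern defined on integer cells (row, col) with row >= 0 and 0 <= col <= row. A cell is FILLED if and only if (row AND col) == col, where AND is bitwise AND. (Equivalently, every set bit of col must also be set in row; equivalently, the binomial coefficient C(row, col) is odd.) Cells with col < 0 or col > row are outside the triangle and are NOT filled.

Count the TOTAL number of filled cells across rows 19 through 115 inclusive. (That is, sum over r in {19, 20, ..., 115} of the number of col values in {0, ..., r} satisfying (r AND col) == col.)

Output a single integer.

r19=10011 pc3: +8 =8
r20=10100 pc2: +4 =12
r21=10101 pc3: +8 =20
r22=10110 pc3: +8 =28
r23=10111 pc4: +16 =44
r24=11000 pc2: +4 =48
r25=11001 pc3: +8 =56
r26=11010 pc3: +8 =64
r27=11011 pc4: +16 =80
r28=11100 pc3: +8 =88
r29=11101 pc4: +16 =104
r30=11110 pc4: +16 =120
r31=11111 pc5: +32 =152
r32=100000 pc1: +2 =154
r33=100001 pc2: +4 =158
r34=100010 pc2: +4 =162
r35=100011 pc3: +8 =170
r36=100100 pc2: +4 =174
r37=100101 pc3: +8 =182
r38=100110 pc3: +8 =190
r39=100111 pc4: +16 =206
r40=101000 pc2: +4 =210
r41=101001 pc3: +8 =218
r42=101010 pc3: +8 =226
r43=101011 pc4: +16 =242
r44=101100 pc3: +8 =250
r45=101101 pc4: +16 =266
r46=101110 pc4: +16 =282
r47=101111 pc5: +32 =314
r48=110000 pc2: +4 =318
r49=110001 pc3: +8 =326
r50=110010 pc3: +8 =334
r51=110011 pc4: +16 =350
r52=110100 pc3: +8 =358
r53=110101 pc4: +16 =374
r54=110110 pc4: +16 =390
r55=110111 pc5: +32 =422
r56=111000 pc3: +8 =430
r57=111001 pc4: +16 =446
r58=111010 pc4: +16 =462
r59=111011 pc5: +32 =494
r60=111100 pc4: +16 =510
r61=111101 pc5: +32 =542
r62=111110 pc5: +32 =574
r63=111111 pc6: +64 =638
r64=1000000 pc1: +2 =640
r65=1000001 pc2: +4 =644
r66=1000010 pc2: +4 =648
r67=1000011 pc3: +8 =656
r68=1000100 pc2: +4 =660
r69=1000101 pc3: +8 =668
r70=1000110 pc3: +8 =676
r71=1000111 pc4: +16 =692
r72=1001000 pc2: +4 =696
r73=1001001 pc3: +8 =704
r74=1001010 pc3: +8 =712
r75=1001011 pc4: +16 =728
r76=1001100 pc3: +8 =736
r77=1001101 pc4: +16 =752
r78=1001110 pc4: +16 =768
r79=1001111 pc5: +32 =800
r80=1010000 pc2: +4 =804
r81=1010001 pc3: +8 =812
r82=1010010 pc3: +8 =820
r83=1010011 pc4: +16 =836
r84=1010100 pc3: +8 =844
r85=1010101 pc4: +16 =860
r86=1010110 pc4: +16 =876
r87=1010111 pc5: +32 =908
r88=1011000 pc3: +8 =916
r89=1011001 pc4: +16 =932
r90=1011010 pc4: +16 =948
r91=1011011 pc5: +32 =980
r92=1011100 pc4: +16 =996
r93=1011101 pc5: +32 =1028
r94=1011110 pc5: +32 =1060
r95=1011111 pc6: +64 =1124
r96=1100000 pc2: +4 =1128
r97=1100001 pc3: +8 =1136
r98=1100010 pc3: +8 =1144
r99=1100011 pc4: +16 =1160
r100=1100100 pc3: +8 =1168
r101=1100101 pc4: +16 =1184
r102=1100110 pc4: +16 =1200
r103=1100111 pc5: +32 =1232
r104=1101000 pc3: +8 =1240
r105=1101001 pc4: +16 =1256
r106=1101010 pc4: +16 =1272
r107=1101011 pc5: +32 =1304
r108=1101100 pc4: +16 =1320
r109=1101101 pc5: +32 =1352
r110=1101110 pc5: +32 =1384
r111=1101111 pc6: +64 =1448
r112=1110000 pc3: +8 =1456
r113=1110001 pc4: +16 =1472
r114=1110010 pc4: +16 =1488
r115=1110011 pc5: +32 =1520

Answer: 1520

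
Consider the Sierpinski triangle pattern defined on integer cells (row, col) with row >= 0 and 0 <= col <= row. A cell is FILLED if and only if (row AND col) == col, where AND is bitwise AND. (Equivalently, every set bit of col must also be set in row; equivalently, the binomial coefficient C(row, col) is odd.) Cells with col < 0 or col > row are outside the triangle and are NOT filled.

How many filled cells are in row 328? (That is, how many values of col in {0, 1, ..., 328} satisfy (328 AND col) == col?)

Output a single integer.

Answer: 8

Derivation:
328 in binary = 101001000
popcount(328) = number of 1-bits in 101001000 = 3
A col c satisfies (328 AND c) == c iff every set bit of c is also set in 328; each of the 3 set bits of 328 can independently be on or off in c.
count = 2^3 = 8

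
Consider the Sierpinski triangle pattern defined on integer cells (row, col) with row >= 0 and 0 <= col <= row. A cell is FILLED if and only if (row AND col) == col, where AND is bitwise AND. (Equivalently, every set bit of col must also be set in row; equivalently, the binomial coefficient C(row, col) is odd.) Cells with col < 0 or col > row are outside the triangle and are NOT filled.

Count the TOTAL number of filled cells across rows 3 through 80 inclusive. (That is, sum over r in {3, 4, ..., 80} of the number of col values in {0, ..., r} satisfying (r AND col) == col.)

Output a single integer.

Answer: 890

Derivation:
r3=11 pc2: +4 =4
r4=100 pc1: +2 =6
r5=101 pc2: +4 =10
r6=110 pc2: +4 =14
r7=111 pc3: +8 =22
r8=1000 pc1: +2 =24
r9=1001 pc2: +4 =28
r10=1010 pc2: +4 =32
r11=1011 pc3: +8 =40
r12=1100 pc2: +4 =44
r13=1101 pc3: +8 =52
r14=1110 pc3: +8 =60
r15=1111 pc4: +16 =76
r16=10000 pc1: +2 =78
r17=10001 pc2: +4 =82
r18=10010 pc2: +4 =86
r19=10011 pc3: +8 =94
r20=10100 pc2: +4 =98
r21=10101 pc3: +8 =106
r22=10110 pc3: +8 =114
r23=10111 pc4: +16 =130
r24=11000 pc2: +4 =134
r25=11001 pc3: +8 =142
r26=11010 pc3: +8 =150
r27=11011 pc4: +16 =166
r28=11100 pc3: +8 =174
r29=11101 pc4: +16 =190
r30=11110 pc4: +16 =206
r31=11111 pc5: +32 =238
r32=100000 pc1: +2 =240
r33=100001 pc2: +4 =244
r34=100010 pc2: +4 =248
r35=100011 pc3: +8 =256
r36=100100 pc2: +4 =260
r37=100101 pc3: +8 =268
r38=100110 pc3: +8 =276
r39=100111 pc4: +16 =292
r40=101000 pc2: +4 =296
r41=101001 pc3: +8 =304
r42=101010 pc3: +8 =312
r43=101011 pc4: +16 =328
r44=101100 pc3: +8 =336
r45=101101 pc4: +16 =352
r46=101110 pc4: +16 =368
r47=101111 pc5: +32 =400
r48=110000 pc2: +4 =404
r49=110001 pc3: +8 =412
r50=110010 pc3: +8 =420
r51=110011 pc4: +16 =436
r52=110100 pc3: +8 =444
r53=110101 pc4: +16 =460
r54=110110 pc4: +16 =476
r55=110111 pc5: +32 =508
r56=111000 pc3: +8 =516
r57=111001 pc4: +16 =532
r58=111010 pc4: +16 =548
r59=111011 pc5: +32 =580
r60=111100 pc4: +16 =596
r61=111101 pc5: +32 =628
r62=111110 pc5: +32 =660
r63=111111 pc6: +64 =724
r64=1000000 pc1: +2 =726
r65=1000001 pc2: +4 =730
r66=1000010 pc2: +4 =734
r67=1000011 pc3: +8 =742
r68=1000100 pc2: +4 =746
r69=1000101 pc3: +8 =754
r70=1000110 pc3: +8 =762
r71=1000111 pc4: +16 =778
r72=1001000 pc2: +4 =782
r73=1001001 pc3: +8 =790
r74=1001010 pc3: +8 =798
r75=1001011 pc4: +16 =814
r76=1001100 pc3: +8 =822
r77=1001101 pc4: +16 =838
r78=1001110 pc4: +16 =854
r79=1001111 pc5: +32 =886
r80=1010000 pc2: +4 =890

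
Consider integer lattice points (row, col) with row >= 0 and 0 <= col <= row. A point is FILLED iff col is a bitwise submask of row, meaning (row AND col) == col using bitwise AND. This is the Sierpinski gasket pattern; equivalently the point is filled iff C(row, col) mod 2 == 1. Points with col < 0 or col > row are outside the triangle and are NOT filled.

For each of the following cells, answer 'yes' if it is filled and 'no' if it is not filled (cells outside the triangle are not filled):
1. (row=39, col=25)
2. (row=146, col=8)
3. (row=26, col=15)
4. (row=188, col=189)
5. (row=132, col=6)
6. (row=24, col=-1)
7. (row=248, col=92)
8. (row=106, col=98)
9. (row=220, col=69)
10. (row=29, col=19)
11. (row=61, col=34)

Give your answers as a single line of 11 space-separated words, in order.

(39,25): row=0b100111, col=0b11001, row AND col = 0b1 = 1; 1 != 25 -> empty
(146,8): row=0b10010010, col=0b1000, row AND col = 0b0 = 0; 0 != 8 -> empty
(26,15): row=0b11010, col=0b1111, row AND col = 0b1010 = 10; 10 != 15 -> empty
(188,189): col outside [0, 188] -> not filled
(132,6): row=0b10000100, col=0b110, row AND col = 0b100 = 4; 4 != 6 -> empty
(24,-1): col outside [0, 24] -> not filled
(248,92): row=0b11111000, col=0b1011100, row AND col = 0b1011000 = 88; 88 != 92 -> empty
(106,98): row=0b1101010, col=0b1100010, row AND col = 0b1100010 = 98; 98 == 98 -> filled
(220,69): row=0b11011100, col=0b1000101, row AND col = 0b1000100 = 68; 68 != 69 -> empty
(29,19): row=0b11101, col=0b10011, row AND col = 0b10001 = 17; 17 != 19 -> empty
(61,34): row=0b111101, col=0b100010, row AND col = 0b100000 = 32; 32 != 34 -> empty

Answer: no no no no no no no yes no no no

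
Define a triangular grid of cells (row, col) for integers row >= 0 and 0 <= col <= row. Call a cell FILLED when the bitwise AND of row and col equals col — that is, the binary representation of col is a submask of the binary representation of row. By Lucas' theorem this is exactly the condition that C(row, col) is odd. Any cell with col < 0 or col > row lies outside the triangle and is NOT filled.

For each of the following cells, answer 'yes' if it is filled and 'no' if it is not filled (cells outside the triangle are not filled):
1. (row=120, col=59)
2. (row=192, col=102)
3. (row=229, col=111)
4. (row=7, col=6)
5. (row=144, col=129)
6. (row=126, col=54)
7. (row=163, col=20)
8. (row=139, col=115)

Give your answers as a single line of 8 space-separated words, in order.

(120,59): row=0b1111000, col=0b111011, row AND col = 0b111000 = 56; 56 != 59 -> empty
(192,102): row=0b11000000, col=0b1100110, row AND col = 0b1000000 = 64; 64 != 102 -> empty
(229,111): row=0b11100101, col=0b1101111, row AND col = 0b1100101 = 101; 101 != 111 -> empty
(7,6): row=0b111, col=0b110, row AND col = 0b110 = 6; 6 == 6 -> filled
(144,129): row=0b10010000, col=0b10000001, row AND col = 0b10000000 = 128; 128 != 129 -> empty
(126,54): row=0b1111110, col=0b110110, row AND col = 0b110110 = 54; 54 == 54 -> filled
(163,20): row=0b10100011, col=0b10100, row AND col = 0b0 = 0; 0 != 20 -> empty
(139,115): row=0b10001011, col=0b1110011, row AND col = 0b11 = 3; 3 != 115 -> empty

Answer: no no no yes no yes no no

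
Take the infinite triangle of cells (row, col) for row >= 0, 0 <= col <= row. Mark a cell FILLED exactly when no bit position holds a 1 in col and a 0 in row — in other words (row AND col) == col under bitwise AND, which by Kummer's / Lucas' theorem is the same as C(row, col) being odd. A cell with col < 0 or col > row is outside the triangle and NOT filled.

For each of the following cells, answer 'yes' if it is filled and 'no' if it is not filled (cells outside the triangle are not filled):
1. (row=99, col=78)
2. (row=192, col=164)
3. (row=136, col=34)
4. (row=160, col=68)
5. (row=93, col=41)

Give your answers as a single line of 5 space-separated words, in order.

(99,78): row=0b1100011, col=0b1001110, row AND col = 0b1000010 = 66; 66 != 78 -> empty
(192,164): row=0b11000000, col=0b10100100, row AND col = 0b10000000 = 128; 128 != 164 -> empty
(136,34): row=0b10001000, col=0b100010, row AND col = 0b0 = 0; 0 != 34 -> empty
(160,68): row=0b10100000, col=0b1000100, row AND col = 0b0 = 0; 0 != 68 -> empty
(93,41): row=0b1011101, col=0b101001, row AND col = 0b1001 = 9; 9 != 41 -> empty

Answer: no no no no no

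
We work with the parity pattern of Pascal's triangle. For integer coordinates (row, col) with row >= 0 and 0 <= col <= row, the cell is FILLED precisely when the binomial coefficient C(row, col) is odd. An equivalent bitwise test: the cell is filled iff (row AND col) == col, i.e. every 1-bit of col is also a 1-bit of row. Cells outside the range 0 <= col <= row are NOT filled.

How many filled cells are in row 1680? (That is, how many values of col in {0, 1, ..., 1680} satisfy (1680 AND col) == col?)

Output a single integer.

Answer: 16

Derivation:
1680 in binary = 11010010000
popcount(1680) = number of 1-bits in 11010010000 = 4
A col c satisfies (1680 AND c) == c iff every set bit of c is also set in 1680; each of the 4 set bits of 1680 can independently be on or off in c.
count = 2^4 = 16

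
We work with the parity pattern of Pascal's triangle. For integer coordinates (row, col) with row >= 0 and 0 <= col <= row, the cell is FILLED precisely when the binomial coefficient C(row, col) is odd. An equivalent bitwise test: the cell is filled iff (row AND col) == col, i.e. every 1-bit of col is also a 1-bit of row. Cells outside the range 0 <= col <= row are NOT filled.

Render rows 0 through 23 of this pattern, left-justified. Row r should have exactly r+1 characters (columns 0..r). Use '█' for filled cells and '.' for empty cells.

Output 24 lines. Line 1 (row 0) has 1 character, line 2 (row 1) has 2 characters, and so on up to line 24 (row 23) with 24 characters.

r0=0: █
r1=1: ██
r2=10: █.█
r3=11: ████
r4=100: █...█
r5=101: ██..██
r6=110: █.█.█.█
r7=111: ████████
r8=1000: █.......█
r9=1001: ██......██
r10=1010: █.█.....█.█
r11=1011: ████....████
r12=1100: █...█...█...█
r13=1101: ██..██..██..██
r14=1110: █.█.█.█.█.█.█.█
r15=1111: ████████████████
r16=10000: █...............█
r17=10001: ██..............██
r18=10010: █.█.............█.█
r19=10011: ████............████
r20=10100: █...█...........█...█
r21=10101: ██..██..........██..██
r22=10110: █.█.█.█.........█.█.█.█
r23=10111: ████████........████████

Answer: █
██
█.█
████
█...█
██..██
█.█.█.█
████████
█.......█
██......██
█.█.....█.█
████....████
█...█...█...█
██..██..██..██
█.█.█.█.█.█.█.█
████████████████
█...............█
██..............██
█.█.............█.█
████............████
█...█...........█...█
██..██..........██..██
█.█.█.█.........█.█.█.█
████████........████████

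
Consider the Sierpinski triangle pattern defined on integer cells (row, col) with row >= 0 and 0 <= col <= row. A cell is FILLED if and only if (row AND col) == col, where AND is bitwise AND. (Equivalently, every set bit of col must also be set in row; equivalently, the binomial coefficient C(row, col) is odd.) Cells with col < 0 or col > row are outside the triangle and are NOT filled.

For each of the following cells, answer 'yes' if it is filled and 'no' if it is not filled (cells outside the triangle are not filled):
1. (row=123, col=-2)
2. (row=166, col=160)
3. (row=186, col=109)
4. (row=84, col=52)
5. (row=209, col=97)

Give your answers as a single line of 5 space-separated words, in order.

(123,-2): col outside [0, 123] -> not filled
(166,160): row=0b10100110, col=0b10100000, row AND col = 0b10100000 = 160; 160 == 160 -> filled
(186,109): row=0b10111010, col=0b1101101, row AND col = 0b101000 = 40; 40 != 109 -> empty
(84,52): row=0b1010100, col=0b110100, row AND col = 0b10100 = 20; 20 != 52 -> empty
(209,97): row=0b11010001, col=0b1100001, row AND col = 0b1000001 = 65; 65 != 97 -> empty

Answer: no yes no no no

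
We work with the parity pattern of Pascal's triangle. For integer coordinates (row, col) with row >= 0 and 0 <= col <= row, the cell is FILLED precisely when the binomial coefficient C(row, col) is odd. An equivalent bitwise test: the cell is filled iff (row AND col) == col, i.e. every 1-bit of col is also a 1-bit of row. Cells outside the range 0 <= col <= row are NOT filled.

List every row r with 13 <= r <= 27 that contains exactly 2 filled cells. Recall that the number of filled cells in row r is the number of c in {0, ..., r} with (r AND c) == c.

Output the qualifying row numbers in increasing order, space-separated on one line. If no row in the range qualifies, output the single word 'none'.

Answer: 16

Derivation:
Row r has 2^popcount(r) filled cells, so we need popcount(r) = log2(2) = 1.
Scan r = 13..27 and keep those with exactly 1 one-bits:
r=13=1101 popcount=3 -> skip
r=14=1110 popcount=3 -> skip
r=15=1111 popcount=4 -> skip
r=16=10000 popcount=1 -> KEEP
r=17=10001 popcount=2 -> skip
r=18=10010 popcount=2 -> skip
r=19=10011 popcount=3 -> skip
r=20=10100 popcount=2 -> skip
r=21=10101 popcount=3 -> skip
r=22=10110 popcount=3 -> skip
r=23=10111 popcount=4 -> skip
r=24=11000 popcount=2 -> skip
r=25=11001 popcount=3 -> skip
r=26=11010 popcount=3 -> skip
r=27=11011 popcount=4 -> skip
Kept rows: 16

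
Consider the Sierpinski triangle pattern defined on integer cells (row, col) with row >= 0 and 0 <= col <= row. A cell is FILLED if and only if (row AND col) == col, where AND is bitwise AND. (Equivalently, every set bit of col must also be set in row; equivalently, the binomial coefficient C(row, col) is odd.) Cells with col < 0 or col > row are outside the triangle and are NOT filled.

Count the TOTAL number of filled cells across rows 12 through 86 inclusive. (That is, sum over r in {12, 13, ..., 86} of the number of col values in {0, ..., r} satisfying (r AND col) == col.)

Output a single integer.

Answer: 922

Derivation:
r12=1100 pc2: +4 =4
r13=1101 pc3: +8 =12
r14=1110 pc3: +8 =20
r15=1111 pc4: +16 =36
r16=10000 pc1: +2 =38
r17=10001 pc2: +4 =42
r18=10010 pc2: +4 =46
r19=10011 pc3: +8 =54
r20=10100 pc2: +4 =58
r21=10101 pc3: +8 =66
r22=10110 pc3: +8 =74
r23=10111 pc4: +16 =90
r24=11000 pc2: +4 =94
r25=11001 pc3: +8 =102
r26=11010 pc3: +8 =110
r27=11011 pc4: +16 =126
r28=11100 pc3: +8 =134
r29=11101 pc4: +16 =150
r30=11110 pc4: +16 =166
r31=11111 pc5: +32 =198
r32=100000 pc1: +2 =200
r33=100001 pc2: +4 =204
r34=100010 pc2: +4 =208
r35=100011 pc3: +8 =216
r36=100100 pc2: +4 =220
r37=100101 pc3: +8 =228
r38=100110 pc3: +8 =236
r39=100111 pc4: +16 =252
r40=101000 pc2: +4 =256
r41=101001 pc3: +8 =264
r42=101010 pc3: +8 =272
r43=101011 pc4: +16 =288
r44=101100 pc3: +8 =296
r45=101101 pc4: +16 =312
r46=101110 pc4: +16 =328
r47=101111 pc5: +32 =360
r48=110000 pc2: +4 =364
r49=110001 pc3: +8 =372
r50=110010 pc3: +8 =380
r51=110011 pc4: +16 =396
r52=110100 pc3: +8 =404
r53=110101 pc4: +16 =420
r54=110110 pc4: +16 =436
r55=110111 pc5: +32 =468
r56=111000 pc3: +8 =476
r57=111001 pc4: +16 =492
r58=111010 pc4: +16 =508
r59=111011 pc5: +32 =540
r60=111100 pc4: +16 =556
r61=111101 pc5: +32 =588
r62=111110 pc5: +32 =620
r63=111111 pc6: +64 =684
r64=1000000 pc1: +2 =686
r65=1000001 pc2: +4 =690
r66=1000010 pc2: +4 =694
r67=1000011 pc3: +8 =702
r68=1000100 pc2: +4 =706
r69=1000101 pc3: +8 =714
r70=1000110 pc3: +8 =722
r71=1000111 pc4: +16 =738
r72=1001000 pc2: +4 =742
r73=1001001 pc3: +8 =750
r74=1001010 pc3: +8 =758
r75=1001011 pc4: +16 =774
r76=1001100 pc3: +8 =782
r77=1001101 pc4: +16 =798
r78=1001110 pc4: +16 =814
r79=1001111 pc5: +32 =846
r80=1010000 pc2: +4 =850
r81=1010001 pc3: +8 =858
r82=1010010 pc3: +8 =866
r83=1010011 pc4: +16 =882
r84=1010100 pc3: +8 =890
r85=1010101 pc4: +16 =906
r86=1010110 pc4: +16 =922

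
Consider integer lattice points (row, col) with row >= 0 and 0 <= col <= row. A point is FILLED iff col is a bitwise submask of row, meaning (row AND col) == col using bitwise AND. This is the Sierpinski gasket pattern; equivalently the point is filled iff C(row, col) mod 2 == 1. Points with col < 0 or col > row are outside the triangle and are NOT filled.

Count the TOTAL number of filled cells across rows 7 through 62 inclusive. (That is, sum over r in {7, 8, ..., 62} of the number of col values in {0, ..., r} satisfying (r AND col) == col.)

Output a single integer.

r7=111 pc3: +8 =8
r8=1000 pc1: +2 =10
r9=1001 pc2: +4 =14
r10=1010 pc2: +4 =18
r11=1011 pc3: +8 =26
r12=1100 pc2: +4 =30
r13=1101 pc3: +8 =38
r14=1110 pc3: +8 =46
r15=1111 pc4: +16 =62
r16=10000 pc1: +2 =64
r17=10001 pc2: +4 =68
r18=10010 pc2: +4 =72
r19=10011 pc3: +8 =80
r20=10100 pc2: +4 =84
r21=10101 pc3: +8 =92
r22=10110 pc3: +8 =100
r23=10111 pc4: +16 =116
r24=11000 pc2: +4 =120
r25=11001 pc3: +8 =128
r26=11010 pc3: +8 =136
r27=11011 pc4: +16 =152
r28=11100 pc3: +8 =160
r29=11101 pc4: +16 =176
r30=11110 pc4: +16 =192
r31=11111 pc5: +32 =224
r32=100000 pc1: +2 =226
r33=100001 pc2: +4 =230
r34=100010 pc2: +4 =234
r35=100011 pc3: +8 =242
r36=100100 pc2: +4 =246
r37=100101 pc3: +8 =254
r38=100110 pc3: +8 =262
r39=100111 pc4: +16 =278
r40=101000 pc2: +4 =282
r41=101001 pc3: +8 =290
r42=101010 pc3: +8 =298
r43=101011 pc4: +16 =314
r44=101100 pc3: +8 =322
r45=101101 pc4: +16 =338
r46=101110 pc4: +16 =354
r47=101111 pc5: +32 =386
r48=110000 pc2: +4 =390
r49=110001 pc3: +8 =398
r50=110010 pc3: +8 =406
r51=110011 pc4: +16 =422
r52=110100 pc3: +8 =430
r53=110101 pc4: +16 =446
r54=110110 pc4: +16 =462
r55=110111 pc5: +32 =494
r56=111000 pc3: +8 =502
r57=111001 pc4: +16 =518
r58=111010 pc4: +16 =534
r59=111011 pc5: +32 =566
r60=111100 pc4: +16 =582
r61=111101 pc5: +32 =614
r62=111110 pc5: +32 =646

Answer: 646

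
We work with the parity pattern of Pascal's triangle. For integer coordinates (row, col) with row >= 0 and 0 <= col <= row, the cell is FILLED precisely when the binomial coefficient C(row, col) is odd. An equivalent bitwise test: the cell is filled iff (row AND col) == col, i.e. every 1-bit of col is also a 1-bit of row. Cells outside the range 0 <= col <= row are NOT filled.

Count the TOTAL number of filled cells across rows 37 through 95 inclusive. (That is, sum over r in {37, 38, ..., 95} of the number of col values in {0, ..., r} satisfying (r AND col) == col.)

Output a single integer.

Answer: 950

Derivation:
r37=100101 pc3: +8 =8
r38=100110 pc3: +8 =16
r39=100111 pc4: +16 =32
r40=101000 pc2: +4 =36
r41=101001 pc3: +8 =44
r42=101010 pc3: +8 =52
r43=101011 pc4: +16 =68
r44=101100 pc3: +8 =76
r45=101101 pc4: +16 =92
r46=101110 pc4: +16 =108
r47=101111 pc5: +32 =140
r48=110000 pc2: +4 =144
r49=110001 pc3: +8 =152
r50=110010 pc3: +8 =160
r51=110011 pc4: +16 =176
r52=110100 pc3: +8 =184
r53=110101 pc4: +16 =200
r54=110110 pc4: +16 =216
r55=110111 pc5: +32 =248
r56=111000 pc3: +8 =256
r57=111001 pc4: +16 =272
r58=111010 pc4: +16 =288
r59=111011 pc5: +32 =320
r60=111100 pc4: +16 =336
r61=111101 pc5: +32 =368
r62=111110 pc5: +32 =400
r63=111111 pc6: +64 =464
r64=1000000 pc1: +2 =466
r65=1000001 pc2: +4 =470
r66=1000010 pc2: +4 =474
r67=1000011 pc3: +8 =482
r68=1000100 pc2: +4 =486
r69=1000101 pc3: +8 =494
r70=1000110 pc3: +8 =502
r71=1000111 pc4: +16 =518
r72=1001000 pc2: +4 =522
r73=1001001 pc3: +8 =530
r74=1001010 pc3: +8 =538
r75=1001011 pc4: +16 =554
r76=1001100 pc3: +8 =562
r77=1001101 pc4: +16 =578
r78=1001110 pc4: +16 =594
r79=1001111 pc5: +32 =626
r80=1010000 pc2: +4 =630
r81=1010001 pc3: +8 =638
r82=1010010 pc3: +8 =646
r83=1010011 pc4: +16 =662
r84=1010100 pc3: +8 =670
r85=1010101 pc4: +16 =686
r86=1010110 pc4: +16 =702
r87=1010111 pc5: +32 =734
r88=1011000 pc3: +8 =742
r89=1011001 pc4: +16 =758
r90=1011010 pc4: +16 =774
r91=1011011 pc5: +32 =806
r92=1011100 pc4: +16 =822
r93=1011101 pc5: +32 =854
r94=1011110 pc5: +32 =886
r95=1011111 pc6: +64 =950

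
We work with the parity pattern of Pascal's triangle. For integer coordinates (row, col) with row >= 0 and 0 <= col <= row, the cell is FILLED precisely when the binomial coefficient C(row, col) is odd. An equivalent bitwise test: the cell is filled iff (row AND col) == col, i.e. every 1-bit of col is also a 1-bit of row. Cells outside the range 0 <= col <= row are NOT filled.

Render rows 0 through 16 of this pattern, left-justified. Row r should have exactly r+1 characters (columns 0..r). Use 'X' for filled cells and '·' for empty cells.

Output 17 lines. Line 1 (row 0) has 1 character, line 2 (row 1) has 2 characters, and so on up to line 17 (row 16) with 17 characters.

Answer: X
XX
X·X
XXXX
X···X
XX··XX
X·X·X·X
XXXXXXXX
X·······X
XX······XX
X·X·····X·X
XXXX····XXXX
X···X···X···X
XX··XX··XX··XX
X·X·X·X·X·X·X·X
XXXXXXXXXXXXXXXX
X···············X

Derivation:
r0=0: X
r1=1: XX
r2=10: X·X
r3=11: XXXX
r4=100: X···X
r5=101: XX··XX
r6=110: X·X·X·X
r7=111: XXXXXXXX
r8=1000: X·······X
r9=1001: XX······XX
r10=1010: X·X·····X·X
r11=1011: XXXX····XXXX
r12=1100: X···X···X···X
r13=1101: XX··XX··XX··XX
r14=1110: X·X·X·X·X·X·X·X
r15=1111: XXXXXXXXXXXXXXXX
r16=10000: X···············X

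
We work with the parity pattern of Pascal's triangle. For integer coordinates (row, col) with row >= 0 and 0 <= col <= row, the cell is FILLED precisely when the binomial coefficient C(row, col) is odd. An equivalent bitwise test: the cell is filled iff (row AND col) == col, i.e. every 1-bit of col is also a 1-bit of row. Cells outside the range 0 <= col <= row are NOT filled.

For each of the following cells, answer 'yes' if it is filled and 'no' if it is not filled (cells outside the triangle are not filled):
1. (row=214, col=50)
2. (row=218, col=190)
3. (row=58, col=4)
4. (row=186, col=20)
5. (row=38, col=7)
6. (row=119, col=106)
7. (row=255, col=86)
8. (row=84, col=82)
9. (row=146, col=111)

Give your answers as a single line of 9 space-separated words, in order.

Answer: no no no no no no yes no no

Derivation:
(214,50): row=0b11010110, col=0b110010, row AND col = 0b10010 = 18; 18 != 50 -> empty
(218,190): row=0b11011010, col=0b10111110, row AND col = 0b10011010 = 154; 154 != 190 -> empty
(58,4): row=0b111010, col=0b100, row AND col = 0b0 = 0; 0 != 4 -> empty
(186,20): row=0b10111010, col=0b10100, row AND col = 0b10000 = 16; 16 != 20 -> empty
(38,7): row=0b100110, col=0b111, row AND col = 0b110 = 6; 6 != 7 -> empty
(119,106): row=0b1110111, col=0b1101010, row AND col = 0b1100010 = 98; 98 != 106 -> empty
(255,86): row=0b11111111, col=0b1010110, row AND col = 0b1010110 = 86; 86 == 86 -> filled
(84,82): row=0b1010100, col=0b1010010, row AND col = 0b1010000 = 80; 80 != 82 -> empty
(146,111): row=0b10010010, col=0b1101111, row AND col = 0b10 = 2; 2 != 111 -> empty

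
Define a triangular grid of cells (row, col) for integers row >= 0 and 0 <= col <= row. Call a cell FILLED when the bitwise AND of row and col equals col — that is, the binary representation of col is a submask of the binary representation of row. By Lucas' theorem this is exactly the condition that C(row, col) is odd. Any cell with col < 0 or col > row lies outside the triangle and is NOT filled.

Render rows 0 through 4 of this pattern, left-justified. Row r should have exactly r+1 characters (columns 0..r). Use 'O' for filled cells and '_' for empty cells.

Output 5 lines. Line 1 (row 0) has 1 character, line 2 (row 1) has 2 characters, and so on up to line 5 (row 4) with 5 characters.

r0=0: O
r1=1: OO
r2=10: O_O
r3=11: OOOO
r4=100: O___O

Answer: O
OO
O_O
OOOO
O___O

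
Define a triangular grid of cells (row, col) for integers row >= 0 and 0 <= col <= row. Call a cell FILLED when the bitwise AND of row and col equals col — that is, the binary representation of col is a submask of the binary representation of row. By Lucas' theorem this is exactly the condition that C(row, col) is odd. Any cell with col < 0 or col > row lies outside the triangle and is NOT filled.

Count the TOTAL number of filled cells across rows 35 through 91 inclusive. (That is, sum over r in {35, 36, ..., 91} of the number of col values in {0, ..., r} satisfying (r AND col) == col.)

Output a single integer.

Answer: 818

Derivation:
r35=100011 pc3: +8 =8
r36=100100 pc2: +4 =12
r37=100101 pc3: +8 =20
r38=100110 pc3: +8 =28
r39=100111 pc4: +16 =44
r40=101000 pc2: +4 =48
r41=101001 pc3: +8 =56
r42=101010 pc3: +8 =64
r43=101011 pc4: +16 =80
r44=101100 pc3: +8 =88
r45=101101 pc4: +16 =104
r46=101110 pc4: +16 =120
r47=101111 pc5: +32 =152
r48=110000 pc2: +4 =156
r49=110001 pc3: +8 =164
r50=110010 pc3: +8 =172
r51=110011 pc4: +16 =188
r52=110100 pc3: +8 =196
r53=110101 pc4: +16 =212
r54=110110 pc4: +16 =228
r55=110111 pc5: +32 =260
r56=111000 pc3: +8 =268
r57=111001 pc4: +16 =284
r58=111010 pc4: +16 =300
r59=111011 pc5: +32 =332
r60=111100 pc4: +16 =348
r61=111101 pc5: +32 =380
r62=111110 pc5: +32 =412
r63=111111 pc6: +64 =476
r64=1000000 pc1: +2 =478
r65=1000001 pc2: +4 =482
r66=1000010 pc2: +4 =486
r67=1000011 pc3: +8 =494
r68=1000100 pc2: +4 =498
r69=1000101 pc3: +8 =506
r70=1000110 pc3: +8 =514
r71=1000111 pc4: +16 =530
r72=1001000 pc2: +4 =534
r73=1001001 pc3: +8 =542
r74=1001010 pc3: +8 =550
r75=1001011 pc4: +16 =566
r76=1001100 pc3: +8 =574
r77=1001101 pc4: +16 =590
r78=1001110 pc4: +16 =606
r79=1001111 pc5: +32 =638
r80=1010000 pc2: +4 =642
r81=1010001 pc3: +8 =650
r82=1010010 pc3: +8 =658
r83=1010011 pc4: +16 =674
r84=1010100 pc3: +8 =682
r85=1010101 pc4: +16 =698
r86=1010110 pc4: +16 =714
r87=1010111 pc5: +32 =746
r88=1011000 pc3: +8 =754
r89=1011001 pc4: +16 =770
r90=1011010 pc4: +16 =786
r91=1011011 pc5: +32 =818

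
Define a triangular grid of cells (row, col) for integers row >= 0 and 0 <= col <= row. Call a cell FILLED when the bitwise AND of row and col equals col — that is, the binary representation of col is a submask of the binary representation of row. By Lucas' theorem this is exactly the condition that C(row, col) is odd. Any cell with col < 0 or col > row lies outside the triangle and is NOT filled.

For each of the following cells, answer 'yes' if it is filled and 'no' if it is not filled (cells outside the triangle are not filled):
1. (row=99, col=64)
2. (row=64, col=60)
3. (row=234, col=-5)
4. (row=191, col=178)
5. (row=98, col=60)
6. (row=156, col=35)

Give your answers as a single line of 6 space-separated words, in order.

Answer: yes no no yes no no

Derivation:
(99,64): row=0b1100011, col=0b1000000, row AND col = 0b1000000 = 64; 64 == 64 -> filled
(64,60): row=0b1000000, col=0b111100, row AND col = 0b0 = 0; 0 != 60 -> empty
(234,-5): col outside [0, 234] -> not filled
(191,178): row=0b10111111, col=0b10110010, row AND col = 0b10110010 = 178; 178 == 178 -> filled
(98,60): row=0b1100010, col=0b111100, row AND col = 0b100000 = 32; 32 != 60 -> empty
(156,35): row=0b10011100, col=0b100011, row AND col = 0b0 = 0; 0 != 35 -> empty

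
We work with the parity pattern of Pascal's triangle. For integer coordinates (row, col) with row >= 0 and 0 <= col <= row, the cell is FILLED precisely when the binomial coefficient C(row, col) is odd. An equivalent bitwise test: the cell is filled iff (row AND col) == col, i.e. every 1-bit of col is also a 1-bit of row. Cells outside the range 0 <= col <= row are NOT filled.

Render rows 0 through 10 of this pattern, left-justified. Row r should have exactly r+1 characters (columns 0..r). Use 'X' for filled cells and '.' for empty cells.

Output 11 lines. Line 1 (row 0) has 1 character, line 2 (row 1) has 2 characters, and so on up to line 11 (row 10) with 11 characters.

Answer: X
XX
X.X
XXXX
X...X
XX..XX
X.X.X.X
XXXXXXXX
X.......X
XX......XX
X.X.....X.X

Derivation:
r0=0: X
r1=1: XX
r2=10: X.X
r3=11: XXXX
r4=100: X...X
r5=101: XX..XX
r6=110: X.X.X.X
r7=111: XXXXXXXX
r8=1000: X.......X
r9=1001: XX......XX
r10=1010: X.X.....X.X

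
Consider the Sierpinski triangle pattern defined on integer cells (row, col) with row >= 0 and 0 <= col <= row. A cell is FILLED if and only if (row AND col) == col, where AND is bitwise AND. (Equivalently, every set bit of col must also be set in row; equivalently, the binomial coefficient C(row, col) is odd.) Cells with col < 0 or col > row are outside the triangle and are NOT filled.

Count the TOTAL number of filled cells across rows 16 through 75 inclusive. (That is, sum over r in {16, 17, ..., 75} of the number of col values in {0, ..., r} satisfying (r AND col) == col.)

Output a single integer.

Answer: 738

Derivation:
r16=10000 pc1: +2 =2
r17=10001 pc2: +4 =6
r18=10010 pc2: +4 =10
r19=10011 pc3: +8 =18
r20=10100 pc2: +4 =22
r21=10101 pc3: +8 =30
r22=10110 pc3: +8 =38
r23=10111 pc4: +16 =54
r24=11000 pc2: +4 =58
r25=11001 pc3: +8 =66
r26=11010 pc3: +8 =74
r27=11011 pc4: +16 =90
r28=11100 pc3: +8 =98
r29=11101 pc4: +16 =114
r30=11110 pc4: +16 =130
r31=11111 pc5: +32 =162
r32=100000 pc1: +2 =164
r33=100001 pc2: +4 =168
r34=100010 pc2: +4 =172
r35=100011 pc3: +8 =180
r36=100100 pc2: +4 =184
r37=100101 pc3: +8 =192
r38=100110 pc3: +8 =200
r39=100111 pc4: +16 =216
r40=101000 pc2: +4 =220
r41=101001 pc3: +8 =228
r42=101010 pc3: +8 =236
r43=101011 pc4: +16 =252
r44=101100 pc3: +8 =260
r45=101101 pc4: +16 =276
r46=101110 pc4: +16 =292
r47=101111 pc5: +32 =324
r48=110000 pc2: +4 =328
r49=110001 pc3: +8 =336
r50=110010 pc3: +8 =344
r51=110011 pc4: +16 =360
r52=110100 pc3: +8 =368
r53=110101 pc4: +16 =384
r54=110110 pc4: +16 =400
r55=110111 pc5: +32 =432
r56=111000 pc3: +8 =440
r57=111001 pc4: +16 =456
r58=111010 pc4: +16 =472
r59=111011 pc5: +32 =504
r60=111100 pc4: +16 =520
r61=111101 pc5: +32 =552
r62=111110 pc5: +32 =584
r63=111111 pc6: +64 =648
r64=1000000 pc1: +2 =650
r65=1000001 pc2: +4 =654
r66=1000010 pc2: +4 =658
r67=1000011 pc3: +8 =666
r68=1000100 pc2: +4 =670
r69=1000101 pc3: +8 =678
r70=1000110 pc3: +8 =686
r71=1000111 pc4: +16 =702
r72=1001000 pc2: +4 =706
r73=1001001 pc3: +8 =714
r74=1001010 pc3: +8 =722
r75=1001011 pc4: +16 =738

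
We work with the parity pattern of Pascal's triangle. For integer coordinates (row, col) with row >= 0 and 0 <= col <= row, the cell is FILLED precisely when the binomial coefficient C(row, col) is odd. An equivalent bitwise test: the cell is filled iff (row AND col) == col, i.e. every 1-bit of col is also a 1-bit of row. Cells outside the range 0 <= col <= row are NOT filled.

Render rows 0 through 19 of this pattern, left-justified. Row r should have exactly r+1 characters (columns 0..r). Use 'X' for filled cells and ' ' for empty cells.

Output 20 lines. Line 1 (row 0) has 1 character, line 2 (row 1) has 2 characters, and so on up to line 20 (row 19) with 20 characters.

Answer: X
XX
X X
XXXX
X   X
XX  XX
X X X X
XXXXXXXX
X       X
XX      XX
X X     X X
XXXX    XXXX
X   X   X   X
XX  XX  XX  XX
X X X X X X X X
XXXXXXXXXXXXXXXX
X               X
XX              XX
X X             X X
XXXX            XXXX

Derivation:
r0=0: X
r1=1: XX
r2=10: X X
r3=11: XXXX
r4=100: X   X
r5=101: XX  XX
r6=110: X X X X
r7=111: XXXXXXXX
r8=1000: X       X
r9=1001: XX      XX
r10=1010: X X     X X
r11=1011: XXXX    XXXX
r12=1100: X   X   X   X
r13=1101: XX  XX  XX  XX
r14=1110: X X X X X X X X
r15=1111: XXXXXXXXXXXXXXXX
r16=10000: X               X
r17=10001: XX              XX
r18=10010: X X             X X
r19=10011: XXXX            XXXX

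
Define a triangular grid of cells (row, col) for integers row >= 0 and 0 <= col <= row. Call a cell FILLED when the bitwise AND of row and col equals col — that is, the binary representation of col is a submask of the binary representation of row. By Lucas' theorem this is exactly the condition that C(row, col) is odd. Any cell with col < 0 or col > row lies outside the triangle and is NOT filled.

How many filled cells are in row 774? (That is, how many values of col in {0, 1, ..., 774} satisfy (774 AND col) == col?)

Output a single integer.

Answer: 16

Derivation:
774 in binary = 1100000110
popcount(774) = number of 1-bits in 1100000110 = 4
A col c satisfies (774 AND c) == c iff every set bit of c is also set in 774; each of the 4 set bits of 774 can independently be on or off in c.
count = 2^4 = 16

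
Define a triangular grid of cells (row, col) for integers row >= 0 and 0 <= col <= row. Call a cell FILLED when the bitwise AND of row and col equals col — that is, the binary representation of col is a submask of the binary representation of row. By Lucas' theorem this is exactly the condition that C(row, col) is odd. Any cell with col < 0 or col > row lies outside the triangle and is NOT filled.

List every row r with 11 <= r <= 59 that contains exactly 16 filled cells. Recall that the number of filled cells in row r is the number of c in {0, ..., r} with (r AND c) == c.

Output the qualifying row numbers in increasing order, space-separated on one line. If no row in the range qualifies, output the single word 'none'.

Row r has 2^popcount(r) filled cells, so we need popcount(r) = log2(16) = 4.
Scan r = 11..59 and keep those with exactly 4 one-bits:
r=11=1011 popcount=3 -> skip
r=12=1100 popcount=2 -> skip
r=13=1101 popcount=3 -> skip
r=14=1110 popcount=3 -> skip
r=15=1111 popcount=4 -> KEEP
r=16=10000 popcount=1 -> skip
r=17=10001 popcount=2 -> skip
r=18=10010 popcount=2 -> skip
r=19=10011 popcount=3 -> skip
r=20=10100 popcount=2 -> skip
r=21=10101 popcount=3 -> skip
r=22=10110 popcount=3 -> skip
r=23=10111 popcount=4 -> KEEP
r=24=11000 popcount=2 -> skip
r=25=11001 popcount=3 -> skip
r=26=11010 popcount=3 -> skip
r=27=11011 popcount=4 -> KEEP
r=28=11100 popcount=3 -> skip
r=29=11101 popcount=4 -> KEEP
r=30=11110 popcount=4 -> KEEP
r=31=11111 popcount=5 -> skip
r=32=100000 popcount=1 -> skip
r=33=100001 popcount=2 -> skip
r=34=100010 popcount=2 -> skip
r=35=100011 popcount=3 -> skip
r=36=100100 popcount=2 -> skip
r=37=100101 popcount=3 -> skip
r=38=100110 popcount=3 -> skip
r=39=100111 popcount=4 -> KEEP
r=40=101000 popcount=2 -> skip
r=41=101001 popcount=3 -> skip
r=42=101010 popcount=3 -> skip
r=43=101011 popcount=4 -> KEEP
r=44=101100 popcount=3 -> skip
r=45=101101 popcount=4 -> KEEP
r=46=101110 popcount=4 -> KEEP
r=47=101111 popcount=5 -> skip
r=48=110000 popcount=2 -> skip
r=49=110001 popcount=3 -> skip
r=50=110010 popcount=3 -> skip
r=51=110011 popcount=4 -> KEEP
r=52=110100 popcount=3 -> skip
r=53=110101 popcount=4 -> KEEP
r=54=110110 popcount=4 -> KEEP
r=55=110111 popcount=5 -> skip
r=56=111000 popcount=3 -> skip
r=57=111001 popcount=4 -> KEEP
r=58=111010 popcount=4 -> KEEP
r=59=111011 popcount=5 -> skip
Kept rows: 15 23 27 29 30 39 43 45 46 51 53 54 57 58

Answer: 15 23 27 29 30 39 43 45 46 51 53 54 57 58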